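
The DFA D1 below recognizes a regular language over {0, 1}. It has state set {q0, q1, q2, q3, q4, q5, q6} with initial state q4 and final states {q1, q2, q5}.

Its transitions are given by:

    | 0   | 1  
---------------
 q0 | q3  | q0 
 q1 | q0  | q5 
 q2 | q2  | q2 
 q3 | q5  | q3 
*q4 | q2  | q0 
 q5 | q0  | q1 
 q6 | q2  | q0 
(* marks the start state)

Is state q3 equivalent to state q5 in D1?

No

States {q6} cannot be reached from the start state, so discard them.
P0 = {q1,q2,q5} | {q0,q3,q4}.
On input 0, block {q1,q2,q5} splits into {q1,q5} and {q2}.
Split {q0,q3,q4} by δ(·,0) → {q0} and {q3} and {q4}.
The partition is now stable with 5 blocks: {q1,q5} | {q0} | {q2} | {q3} | {q4}.
q3 and q5 end up in different blocks, so they are distinguishable. For instance, the string 'ε' is accepted from only q5.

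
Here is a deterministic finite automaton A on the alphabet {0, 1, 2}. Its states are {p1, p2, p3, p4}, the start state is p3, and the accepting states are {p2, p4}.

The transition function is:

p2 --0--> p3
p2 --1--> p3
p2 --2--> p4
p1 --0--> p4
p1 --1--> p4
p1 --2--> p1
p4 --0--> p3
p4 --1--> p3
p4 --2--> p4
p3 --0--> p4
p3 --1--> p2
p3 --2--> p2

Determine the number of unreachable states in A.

Starting at p3 and following transitions, the reachable set is {p2, p3, p4}. That leaves p1 unreachable — 1 in total.

1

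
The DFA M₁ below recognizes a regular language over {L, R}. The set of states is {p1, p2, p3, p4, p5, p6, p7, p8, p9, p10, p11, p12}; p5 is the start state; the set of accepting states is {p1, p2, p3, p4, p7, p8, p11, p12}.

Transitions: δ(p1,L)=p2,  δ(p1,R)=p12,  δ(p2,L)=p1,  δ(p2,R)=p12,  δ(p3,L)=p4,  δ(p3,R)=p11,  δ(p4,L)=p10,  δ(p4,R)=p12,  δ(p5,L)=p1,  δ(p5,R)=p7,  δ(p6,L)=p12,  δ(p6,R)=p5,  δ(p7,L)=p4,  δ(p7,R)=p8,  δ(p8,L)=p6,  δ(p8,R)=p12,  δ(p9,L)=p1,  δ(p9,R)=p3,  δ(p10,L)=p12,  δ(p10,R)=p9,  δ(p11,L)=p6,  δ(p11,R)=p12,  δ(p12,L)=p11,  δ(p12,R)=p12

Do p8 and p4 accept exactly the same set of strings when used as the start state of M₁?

Yes

Start with accepting vs non-accepting: {p1,p2,p3,p4,p7,p8,p11,p12} | {p5,p6,p9,p10}.
On input L, block {p1,p2,p3,p4,p7,p8,p11,p12} splits into {p1,p2,p3,p7,p12} and {p4,p8,p11}.
Refine {p1,p2,p3,p7,p12} on symbol L: members go to different blocks, giving {p3,p7,p12} and {p1,p2}.
On input R, block {p3,p7,p12} splits into {p3,p7} and {p12}.
Split {p5,p6,p9,p10} by δ(·,L) → {p5,p9} and {p6,p10}.
No further refinement is possible. Final partition (6 blocks): {p3,p7} | {p5,p9} | {p4,p8,p11} | {p1,p2} | {p12} | {p6,p10}.
p8 and p4 lie in the same block of the stable partition, so they are equivalent — no string distinguishes them.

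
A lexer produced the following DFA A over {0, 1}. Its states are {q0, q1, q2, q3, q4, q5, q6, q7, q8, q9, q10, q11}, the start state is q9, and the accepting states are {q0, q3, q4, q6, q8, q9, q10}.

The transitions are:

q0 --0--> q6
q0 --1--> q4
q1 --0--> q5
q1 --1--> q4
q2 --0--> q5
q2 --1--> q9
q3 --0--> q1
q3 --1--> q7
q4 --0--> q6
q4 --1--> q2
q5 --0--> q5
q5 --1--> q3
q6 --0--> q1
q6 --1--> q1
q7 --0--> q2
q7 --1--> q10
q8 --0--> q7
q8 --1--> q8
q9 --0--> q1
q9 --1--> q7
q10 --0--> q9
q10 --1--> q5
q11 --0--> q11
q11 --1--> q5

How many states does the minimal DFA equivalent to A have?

States {q0,q8,q11} cannot be reached from the start state, so discard them.
Start with accepting vs non-accepting: {q3,q4,q6,q9,q10} | {q1,q2,q5,q7}.
On input 0, block {q3,q4,q6,q9,q10} splits into {q3,q6,q9} and {q4,q10}.
Split {q1,q2,q5,q7} by δ(·,1) → {q1,q7} and {q2,q5}.
Stable partition: {q3,q6,q9} | {q1,q7} | {q4,q10} | {q2,q5} — 4 equivalence classes.

4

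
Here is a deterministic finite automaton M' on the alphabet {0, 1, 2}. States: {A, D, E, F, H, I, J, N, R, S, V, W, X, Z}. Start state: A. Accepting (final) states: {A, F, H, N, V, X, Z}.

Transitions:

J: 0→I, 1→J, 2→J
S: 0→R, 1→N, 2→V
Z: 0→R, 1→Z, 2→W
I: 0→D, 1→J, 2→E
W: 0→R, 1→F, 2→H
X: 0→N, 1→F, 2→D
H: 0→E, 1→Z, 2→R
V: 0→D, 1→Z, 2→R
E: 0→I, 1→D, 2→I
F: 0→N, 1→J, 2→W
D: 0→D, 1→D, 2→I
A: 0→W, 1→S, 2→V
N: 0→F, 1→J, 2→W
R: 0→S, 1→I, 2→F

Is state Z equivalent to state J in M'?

First remove the unreachable states {X}; 13 states remain.
Initial partition by acceptance: {A,F,H,N,V,Z} | {D,E,I,J,R,S,W}.
On input 0, block {A,F,H,N,V,Z} splits into {A,H,V,Z} and {F,N}.
On input 1, block {A,H,V,Z} splits into {H,V,Z} and {A}.
Split {D,E,I,J,R,S,W} by δ(·,1) → {D,E,I,J,R} and {S,W}.
Split {H,V,Z} by δ(·,2) → {H,V} and {Z}.
Split {D,E,I,J,R} by δ(·,0) → {D,E,I,J} and {R}.
Stable partition: {H,V} | {D,E,I,J} | {F,N} | {A} | {S,W} | {Z} | {R} — 7 equivalence classes.
Z and J end up in different blocks, so they are distinguishable. For instance, the string 'ε' is accepted from only Z.

No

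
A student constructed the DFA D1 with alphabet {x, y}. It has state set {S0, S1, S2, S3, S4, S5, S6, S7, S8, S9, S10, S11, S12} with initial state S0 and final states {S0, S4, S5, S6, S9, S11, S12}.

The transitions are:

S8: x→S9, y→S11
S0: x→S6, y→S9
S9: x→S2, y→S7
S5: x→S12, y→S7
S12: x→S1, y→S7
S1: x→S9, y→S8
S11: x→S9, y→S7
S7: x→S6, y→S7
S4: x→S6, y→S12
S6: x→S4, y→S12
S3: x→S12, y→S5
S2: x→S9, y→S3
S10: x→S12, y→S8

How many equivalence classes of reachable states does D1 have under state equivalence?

States {S10} cannot be reached from the start state, so discard them.
Start with accepting vs non-accepting: {S0,S4,S5,S6,S9,S11,S12} | {S1,S2,S3,S7,S8}.
Split {S0,S4,S5,S6,S9,S11,S12} by δ(·,x) → {S0,S4,S5,S6,S11} and {S9,S12}.
On input x, block {S0,S4,S5,S6,S11} splits into {S0,S4,S6} and {S5,S11}.
On input x, block {S1,S2,S3,S7,S8} splits into {S1,S2,S3,S8} and {S7}.
Refine {S1,S2,S3,S8} on symbol y: members go to different blocks, giving {S1,S2} and {S3,S8}.
No further refinement is possible. Final partition (6 blocks): {S0,S4,S6} | {S1,S2} | {S9,S12} | {S5,S11} | {S7} | {S3,S8}.

6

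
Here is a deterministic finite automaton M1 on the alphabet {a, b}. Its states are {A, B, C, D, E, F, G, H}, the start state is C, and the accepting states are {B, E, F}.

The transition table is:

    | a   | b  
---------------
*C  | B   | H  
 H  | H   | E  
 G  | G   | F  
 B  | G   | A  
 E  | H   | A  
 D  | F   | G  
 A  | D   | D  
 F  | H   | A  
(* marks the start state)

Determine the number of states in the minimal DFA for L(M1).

4

Initial partition by acceptance: {B,E,F} | {A,C,D,G,H}.
On input a, block {A,C,D,G,H} splits into {A,G,H} and {C,D}.
Split {A,G,H} by δ(·,a) → {G,H} and {A}.
No further refinement is possible. Final partition (4 blocks): {B,E,F} | {G,H} | {C,D} | {A}.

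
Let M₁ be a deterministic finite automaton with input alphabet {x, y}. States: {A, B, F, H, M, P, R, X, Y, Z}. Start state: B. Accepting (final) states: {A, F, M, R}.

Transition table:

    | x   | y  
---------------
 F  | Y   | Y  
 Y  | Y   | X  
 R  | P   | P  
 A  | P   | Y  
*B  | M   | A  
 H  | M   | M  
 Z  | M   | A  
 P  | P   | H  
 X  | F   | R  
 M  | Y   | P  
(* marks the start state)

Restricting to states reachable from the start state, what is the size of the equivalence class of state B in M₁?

3

First remove the unreachable states {Z}; 9 states remain.
P0 = {A,F,M,R} | {B,H,P,X,Y}.
On input x, block {B,H,P,X,Y} splits into {B,H,X} and {P,Y}.
No further refinement is possible. Final partition (3 blocks): {A,F,M,R} | {B,H,X} | {P,Y}.
The equivalence class containing B is {B,H,X}, of size 3.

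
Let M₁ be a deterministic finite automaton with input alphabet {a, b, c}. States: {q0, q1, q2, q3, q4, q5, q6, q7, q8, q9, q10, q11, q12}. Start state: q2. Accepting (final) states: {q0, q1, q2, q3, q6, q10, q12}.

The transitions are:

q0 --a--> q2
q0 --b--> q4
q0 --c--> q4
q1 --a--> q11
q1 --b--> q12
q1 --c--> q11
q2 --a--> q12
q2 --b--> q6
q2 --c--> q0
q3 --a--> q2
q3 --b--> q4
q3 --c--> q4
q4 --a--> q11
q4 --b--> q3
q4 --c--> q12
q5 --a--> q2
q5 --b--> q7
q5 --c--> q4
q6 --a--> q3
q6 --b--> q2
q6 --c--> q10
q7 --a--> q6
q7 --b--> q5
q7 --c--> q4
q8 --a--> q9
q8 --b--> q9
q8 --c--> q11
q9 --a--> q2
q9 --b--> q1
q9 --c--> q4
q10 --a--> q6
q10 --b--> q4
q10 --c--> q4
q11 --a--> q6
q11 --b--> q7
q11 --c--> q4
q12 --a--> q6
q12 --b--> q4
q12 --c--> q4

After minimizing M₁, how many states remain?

First remove the unreachable states {q1,q8,q9}; 10 states remain.
Start with accepting vs non-accepting: {q0,q2,q3,q6,q10,q12} | {q4,q5,q7,q11}.
Refine {q0,q2,q3,q6,q10,q12} on symbol b: members go to different blocks, giving {q0,q3,q10,q12} and {q2,q6}.
On input a, block {q4,q5,q7,q11} splits into {q5,q7,q11} and {q4}.
No further refinement is possible. Final partition (4 blocks): {q0,q3,q10,q12} | {q5,q7,q11} | {q2,q6} | {q4}.

4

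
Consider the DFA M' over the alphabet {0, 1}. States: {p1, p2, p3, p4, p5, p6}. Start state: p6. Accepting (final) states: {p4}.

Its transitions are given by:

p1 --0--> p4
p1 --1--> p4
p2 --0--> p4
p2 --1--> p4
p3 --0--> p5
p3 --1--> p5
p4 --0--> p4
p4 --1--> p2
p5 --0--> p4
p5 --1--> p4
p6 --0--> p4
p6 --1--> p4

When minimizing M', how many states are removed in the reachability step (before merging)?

3

Starting at p6 and following transitions, the reachable set is {p2, p4, p6}. That leaves p1, p3, p5 unreachable — 3 in total.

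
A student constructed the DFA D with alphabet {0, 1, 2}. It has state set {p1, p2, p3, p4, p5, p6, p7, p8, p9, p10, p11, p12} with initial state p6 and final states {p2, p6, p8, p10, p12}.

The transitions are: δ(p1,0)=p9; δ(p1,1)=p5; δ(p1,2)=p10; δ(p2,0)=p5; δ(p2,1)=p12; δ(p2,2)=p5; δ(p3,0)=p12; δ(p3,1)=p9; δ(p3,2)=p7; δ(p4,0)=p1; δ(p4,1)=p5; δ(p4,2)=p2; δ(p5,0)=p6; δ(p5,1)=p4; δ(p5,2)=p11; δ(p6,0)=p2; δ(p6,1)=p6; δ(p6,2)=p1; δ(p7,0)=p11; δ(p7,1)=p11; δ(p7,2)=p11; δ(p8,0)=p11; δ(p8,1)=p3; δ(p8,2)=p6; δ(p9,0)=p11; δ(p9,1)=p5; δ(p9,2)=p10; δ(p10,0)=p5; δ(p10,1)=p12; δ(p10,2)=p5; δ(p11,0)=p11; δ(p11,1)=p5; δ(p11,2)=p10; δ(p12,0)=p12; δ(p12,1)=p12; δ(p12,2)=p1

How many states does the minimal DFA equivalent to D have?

5

Reachable states from the start: {p1,p2,p4,p5,p6,p9,p10,p11,p12}. Unreachable: {p3,p7,p8} — drop them.
Start with accepting vs non-accepting: {p2,p6,p10,p12} | {p1,p4,p5,p9,p11}.
On input 0, block {p2,p6,p10,p12} splits into {p2,p10} and {p6,p12}.
On input 0, block {p1,p4,p5,p9,p11} splits into {p1,p4,p9,p11} and {p5}.
Refine {p6,p12} on symbol 0: members go to different blocks, giving {p6} and {p12}.
Stable partition: {p2,p10} | {p1,p4,p9,p11} | {p6} | {p5} | {p12} — 5 equivalence classes.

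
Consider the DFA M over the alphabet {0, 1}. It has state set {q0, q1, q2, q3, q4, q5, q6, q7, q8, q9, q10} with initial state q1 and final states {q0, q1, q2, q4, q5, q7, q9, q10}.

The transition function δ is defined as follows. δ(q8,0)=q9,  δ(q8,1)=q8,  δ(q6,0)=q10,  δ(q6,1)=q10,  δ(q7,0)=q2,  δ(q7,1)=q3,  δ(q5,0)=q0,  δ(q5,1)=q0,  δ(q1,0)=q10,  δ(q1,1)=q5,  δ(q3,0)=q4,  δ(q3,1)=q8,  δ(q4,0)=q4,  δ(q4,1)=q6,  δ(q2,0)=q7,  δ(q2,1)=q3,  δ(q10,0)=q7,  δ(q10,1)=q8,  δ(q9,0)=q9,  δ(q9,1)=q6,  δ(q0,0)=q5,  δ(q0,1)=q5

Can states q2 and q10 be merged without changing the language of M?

All states are reachable from the start state.
P0 = {q0,q1,q2,q4,q5,q7,q9,q10} | {q3,q6,q8}.
On input 1, block {q0,q1,q2,q4,q5,q7,q9,q10} splits into {q2,q4,q7,q9,q10} and {q0,q1,q5}.
On input 1, block {q3,q6,q8} splits into {q3,q8} and {q6}.
Refine {q2,q4,q7,q9,q10} on symbol 1: members go to different blocks, giving {q2,q7,q10} and {q4,q9}.
Refine {q0,q1,q5} on symbol 0: members go to different blocks, giving {q0,q5} and {q1}.
The partition is now stable with 6 blocks: {q2,q7,q10} | {q3,q8} | {q0,q5} | {q6} | {q4,q9} | {q1}.
q2 and q10 lie in the same block of the stable partition, so they are equivalent — no string distinguishes them.

Yes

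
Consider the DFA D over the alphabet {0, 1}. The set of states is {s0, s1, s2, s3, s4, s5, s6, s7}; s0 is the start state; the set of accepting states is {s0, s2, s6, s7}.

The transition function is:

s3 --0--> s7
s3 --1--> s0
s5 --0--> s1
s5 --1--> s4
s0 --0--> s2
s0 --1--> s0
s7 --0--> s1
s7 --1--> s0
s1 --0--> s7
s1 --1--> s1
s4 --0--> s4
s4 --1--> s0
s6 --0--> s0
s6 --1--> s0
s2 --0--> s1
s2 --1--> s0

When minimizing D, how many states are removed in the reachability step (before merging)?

4

No path from s0 leads to s3, s4, s5, s6; the other 4 states are all reachable.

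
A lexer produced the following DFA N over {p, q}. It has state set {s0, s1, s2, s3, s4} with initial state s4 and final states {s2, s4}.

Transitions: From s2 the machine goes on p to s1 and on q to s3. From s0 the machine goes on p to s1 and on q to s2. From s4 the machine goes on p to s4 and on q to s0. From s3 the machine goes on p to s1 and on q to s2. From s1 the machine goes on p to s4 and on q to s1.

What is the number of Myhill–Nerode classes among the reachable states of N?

All states are reachable from the start state.
Initial partition by acceptance: {s2,s4} | {s0,s1,s3}.
On input p, block {s2,s4} splits into {s2} and {s4}.
Split {s0,s1,s3} by δ(·,p) → {s0,s3} and {s1}.
No further refinement is possible. Final partition (4 blocks): {s2} | {s0,s3} | {s4} | {s1}.

4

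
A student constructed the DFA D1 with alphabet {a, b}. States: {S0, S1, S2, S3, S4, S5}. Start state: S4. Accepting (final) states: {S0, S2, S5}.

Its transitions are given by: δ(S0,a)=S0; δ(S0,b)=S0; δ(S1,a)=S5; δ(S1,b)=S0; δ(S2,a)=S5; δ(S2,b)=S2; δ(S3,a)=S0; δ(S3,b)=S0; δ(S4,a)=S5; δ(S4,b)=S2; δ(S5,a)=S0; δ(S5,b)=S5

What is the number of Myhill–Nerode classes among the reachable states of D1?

Reachable states from the start: {S0,S2,S4,S5}. Unreachable: {S1,S3} — drop them.
Start with accepting vs non-accepting: {S0,S2,S5} | {S4}.
Stable partition: {S0,S2,S5} | {S4} — 2 equivalence classes.

2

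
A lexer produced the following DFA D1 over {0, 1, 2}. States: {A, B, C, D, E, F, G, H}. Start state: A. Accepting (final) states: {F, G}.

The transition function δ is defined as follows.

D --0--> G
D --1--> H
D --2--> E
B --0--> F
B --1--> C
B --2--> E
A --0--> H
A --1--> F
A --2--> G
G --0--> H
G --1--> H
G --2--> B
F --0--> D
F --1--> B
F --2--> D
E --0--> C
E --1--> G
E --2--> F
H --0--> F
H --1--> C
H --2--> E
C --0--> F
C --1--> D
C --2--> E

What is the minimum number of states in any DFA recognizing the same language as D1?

3

P0 = {F,G} | {A,B,C,D,E,H}.
Refine {A,B,C,D,E,H} on symbol 0: members go to different blocks, giving {B,C,D,H} and {A,E}.
No further refinement is possible. Final partition (3 blocks): {F,G} | {B,C,D,H} | {A,E}.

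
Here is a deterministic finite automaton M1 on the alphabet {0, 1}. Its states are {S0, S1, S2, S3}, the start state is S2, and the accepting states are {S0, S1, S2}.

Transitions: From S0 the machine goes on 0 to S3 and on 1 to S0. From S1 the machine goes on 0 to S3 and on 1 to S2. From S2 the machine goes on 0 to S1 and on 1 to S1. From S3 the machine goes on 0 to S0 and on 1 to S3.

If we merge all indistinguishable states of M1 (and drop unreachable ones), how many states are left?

4

Every state is reachable, so we keep all 4.
Initial partition by acceptance: {S0,S1,S2} | {S3}.
Split {S0,S1,S2} by δ(·,0) → {S0,S1} and {S2}.
Split {S0,S1} by δ(·,1) → {S0} and {S1}.
Stable partition: {S0} | {S3} | {S2} | {S1} — 4 equivalence classes.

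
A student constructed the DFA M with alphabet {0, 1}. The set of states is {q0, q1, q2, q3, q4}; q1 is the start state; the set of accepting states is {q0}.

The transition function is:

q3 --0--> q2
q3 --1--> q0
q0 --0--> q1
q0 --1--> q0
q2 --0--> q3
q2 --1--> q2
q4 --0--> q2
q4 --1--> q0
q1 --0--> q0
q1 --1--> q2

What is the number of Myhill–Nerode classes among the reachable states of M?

4

Reachable states from the start: {q0,q1,q2,q3}. Unreachable: {q4} — drop them.
P0 = {q0} | {q1,q2,q3}.
Refine {q1,q2,q3} on symbol 0: members go to different blocks, giving {q2,q3} and {q1}.
On input 1, block {q2,q3} splits into {q2} and {q3}.
The partition is now stable with 4 blocks: {q0} | {q2} | {q1} | {q3}.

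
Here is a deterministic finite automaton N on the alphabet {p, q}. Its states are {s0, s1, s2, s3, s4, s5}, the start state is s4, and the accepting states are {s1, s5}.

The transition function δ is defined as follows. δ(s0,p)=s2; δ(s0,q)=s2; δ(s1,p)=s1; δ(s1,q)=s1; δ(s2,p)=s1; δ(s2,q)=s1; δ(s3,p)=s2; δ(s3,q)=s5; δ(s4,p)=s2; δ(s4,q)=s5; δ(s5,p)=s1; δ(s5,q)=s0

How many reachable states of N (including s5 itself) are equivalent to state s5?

1

States {s3} cannot be reached from the start state, so discard them.
Start with accepting vs non-accepting: {s1,s5} | {s0,s2,s4}.
On input q, block {s1,s5} splits into {s1} and {s5}.
Split {s0,s2,s4} by δ(·,p) → {s0,s4} and {s2}.
Split {s0,s4} by δ(·,q) → {s0} and {s4}.
Stable partition: {s1} | {s0} | {s5} | {s2} | {s4} — 5 equivalence classes.
State s5 belongs to the block {s5}, which has 1 states.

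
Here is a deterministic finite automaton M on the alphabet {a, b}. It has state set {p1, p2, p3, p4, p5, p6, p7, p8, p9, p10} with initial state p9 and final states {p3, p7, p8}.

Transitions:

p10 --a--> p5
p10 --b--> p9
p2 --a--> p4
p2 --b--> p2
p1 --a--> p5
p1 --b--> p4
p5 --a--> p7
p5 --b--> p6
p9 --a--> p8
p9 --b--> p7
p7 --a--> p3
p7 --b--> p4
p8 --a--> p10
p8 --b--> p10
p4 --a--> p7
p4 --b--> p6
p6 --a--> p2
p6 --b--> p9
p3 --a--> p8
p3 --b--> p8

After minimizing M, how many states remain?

8

Reachable states from the start: {p2,p3,p4,p5,p6,p7,p8,p9,p10}. Unreachable: {p1} — drop them.
P0 = {p3,p7,p8} | {p2,p4,p5,p6,p9,p10}.
On input a, block {p3,p7,p8} splits into {p3,p7} and {p8}.
On input a, block {p3,p7} splits into {p3} and {p7}.
On input a, block {p2,p4,p5,p6,p9,p10} splits into {p2,p6,p10} and {p4,p5} and {p9}.
Refine {p2,p6,p10} on symbol a: members go to different blocks, giving {p2,p10} and {p6}.
On input b, block {p2,p10} splits into {p2} and {p10}.
No further refinement is possible. Final partition (8 blocks): {p3} | {p2} | {p8} | {p7} | {p4,p5} | {p9} | {p6} | {p10}.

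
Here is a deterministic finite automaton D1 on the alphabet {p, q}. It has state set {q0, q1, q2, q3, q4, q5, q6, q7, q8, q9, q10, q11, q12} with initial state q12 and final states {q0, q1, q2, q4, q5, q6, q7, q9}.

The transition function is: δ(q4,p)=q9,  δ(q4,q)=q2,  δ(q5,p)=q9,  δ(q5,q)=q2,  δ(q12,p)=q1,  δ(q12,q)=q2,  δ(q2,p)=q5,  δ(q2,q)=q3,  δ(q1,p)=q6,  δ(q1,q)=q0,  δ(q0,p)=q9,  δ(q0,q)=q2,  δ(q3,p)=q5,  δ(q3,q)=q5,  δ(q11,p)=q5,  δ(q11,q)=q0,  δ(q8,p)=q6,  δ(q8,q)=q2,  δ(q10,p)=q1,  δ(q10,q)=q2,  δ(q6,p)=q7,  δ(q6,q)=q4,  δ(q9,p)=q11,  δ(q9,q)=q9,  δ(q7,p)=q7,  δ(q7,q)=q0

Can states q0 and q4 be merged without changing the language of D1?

Yes

States {q8,q10} cannot be reached from the start state, so discard them.
Start with accepting vs non-accepting: {q0,q1,q2,q4,q5,q6,q7,q9} | {q3,q11,q12}.
On input p, block {q0,q1,q2,q4,q5,q6,q7,q9} splits into {q0,q1,q2,q4,q5,q6,q7} and {q9}.
Split {q0,q1,q2,q4,q5,q6,q7} by δ(·,p) → {q1,q2,q6,q7} and {q0,q4,q5}.
On input p, block {q1,q2,q6,q7} splits into {q1,q6,q7} and {q2}.
On input p, block {q3,q11,q12} splits into {q3,q11} and {q12}.
No further refinement is possible. Final partition (6 blocks): {q1,q6,q7} | {q3,q11} | {q9} | {q0,q4,q5} | {q2} | {q12}.
q0 and q4 lie in the same block of the stable partition, so they are equivalent — no string distinguishes them.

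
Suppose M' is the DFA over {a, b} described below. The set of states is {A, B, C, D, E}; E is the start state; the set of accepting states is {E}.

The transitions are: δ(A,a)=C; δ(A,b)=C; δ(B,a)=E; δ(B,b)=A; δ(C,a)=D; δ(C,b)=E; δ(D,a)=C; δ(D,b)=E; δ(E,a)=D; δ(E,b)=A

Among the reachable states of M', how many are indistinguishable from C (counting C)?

2

Reachable states from the start: {A,C,D,E}. Unreachable: {B} — drop them.
Initial partition by acceptance: {E} | {A,C,D}.
On input b, block {A,C,D} splits into {C,D} and {A}.
The partition is now stable with 3 blocks: {E} | {C,D} | {A}.
The equivalence class containing C is {C,D}, of size 2.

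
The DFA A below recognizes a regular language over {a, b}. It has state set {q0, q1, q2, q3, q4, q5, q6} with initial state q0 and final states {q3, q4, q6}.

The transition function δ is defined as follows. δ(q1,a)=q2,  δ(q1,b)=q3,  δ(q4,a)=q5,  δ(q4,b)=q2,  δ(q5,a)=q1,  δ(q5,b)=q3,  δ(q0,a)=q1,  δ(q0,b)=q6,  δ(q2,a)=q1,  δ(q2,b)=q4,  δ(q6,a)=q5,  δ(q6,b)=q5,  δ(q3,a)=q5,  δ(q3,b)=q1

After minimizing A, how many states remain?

Initial partition by acceptance: {q3,q4,q6} | {q0,q1,q2,q5}.
The partition is now stable with 2 blocks: {q3,q4,q6} | {q0,q1,q2,q5}.

2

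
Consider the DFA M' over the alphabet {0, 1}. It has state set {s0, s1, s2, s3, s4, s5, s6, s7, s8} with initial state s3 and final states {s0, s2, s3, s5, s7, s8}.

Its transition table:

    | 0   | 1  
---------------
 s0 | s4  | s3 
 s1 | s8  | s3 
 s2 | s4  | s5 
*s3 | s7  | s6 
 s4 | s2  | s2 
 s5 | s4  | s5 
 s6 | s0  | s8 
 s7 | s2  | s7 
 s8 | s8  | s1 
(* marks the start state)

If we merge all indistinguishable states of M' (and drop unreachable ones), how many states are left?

8

Every state is reachable, so we keep all 9.
Initial partition by acceptance: {s0,s2,s3,s5,s7,s8} | {s1,s4,s6}.
Split {s0,s2,s3,s5,s7,s8} by δ(·,0) → {s0,s2,s5} and {s3,s7,s8}.
Refine {s0,s2,s5} on symbol 1: members go to different blocks, giving {s2,s5} and {s0}.
Split {s1,s4,s6} by δ(·,0) → {s1} and {s4} and {s6}.
Split {s3,s7,s8} by δ(·,0) → {s3,s8} and {s7}.
Split {s3,s8} by δ(·,0) → {s3} and {s8}.
No further refinement is possible. Final partition (8 blocks): {s2,s5} | {s1} | {s3} | {s0} | {s4} | {s6} | {s7} | {s8}.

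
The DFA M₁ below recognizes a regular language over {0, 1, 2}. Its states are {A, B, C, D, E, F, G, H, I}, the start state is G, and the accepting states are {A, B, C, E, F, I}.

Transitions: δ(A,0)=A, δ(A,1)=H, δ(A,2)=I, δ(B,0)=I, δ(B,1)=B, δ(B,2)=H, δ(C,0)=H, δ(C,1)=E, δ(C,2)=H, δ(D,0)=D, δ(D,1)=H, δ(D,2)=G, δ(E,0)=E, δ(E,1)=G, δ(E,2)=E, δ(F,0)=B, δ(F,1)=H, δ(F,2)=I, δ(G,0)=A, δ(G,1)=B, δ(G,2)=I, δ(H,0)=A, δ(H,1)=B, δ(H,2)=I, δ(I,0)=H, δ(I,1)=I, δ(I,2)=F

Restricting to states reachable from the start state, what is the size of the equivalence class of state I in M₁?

1

First remove the unreachable states {C,D,E}; 6 states remain.
Initial partition by acceptance: {A,B,F,I} | {G,H}.
On input 0, block {A,B,F,I} splits into {A,B,F} and {I}.
Refine {A,B,F} on symbol 0: members go to different blocks, giving {A,F} and {B}.
On input 0, block {A,F} splits into {A} and {F}.
Stable partition: {A} | {G,H} | {I} | {B} | {F} — 5 equivalence classes.
State I belongs to the block {I}, which has 1 states.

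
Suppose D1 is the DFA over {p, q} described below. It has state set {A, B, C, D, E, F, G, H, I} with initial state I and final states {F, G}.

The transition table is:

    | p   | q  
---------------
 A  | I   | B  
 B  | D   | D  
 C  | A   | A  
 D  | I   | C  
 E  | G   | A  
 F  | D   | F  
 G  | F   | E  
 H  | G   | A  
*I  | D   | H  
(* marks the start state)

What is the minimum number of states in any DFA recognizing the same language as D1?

6

Initial partition by acceptance: {F,G} | {A,B,C,D,E,H,I}.
Refine {F,G} on symbol p: members go to different blocks, giving {F} and {G}.
Refine {A,B,C,D,E,H,I} on symbol p: members go to different blocks, giving {A,B,C,D,I} and {E,H}.
Split {A,B,C,D,I} by δ(·,q) → {A,B,C,D} and {I}.
Refine {A,B,C,D} on symbol p: members go to different blocks, giving {A,D} and {B,C}.
No further refinement is possible. Final partition (6 blocks): {F} | {A,D} | {G} | {E,H} | {I} | {B,C}.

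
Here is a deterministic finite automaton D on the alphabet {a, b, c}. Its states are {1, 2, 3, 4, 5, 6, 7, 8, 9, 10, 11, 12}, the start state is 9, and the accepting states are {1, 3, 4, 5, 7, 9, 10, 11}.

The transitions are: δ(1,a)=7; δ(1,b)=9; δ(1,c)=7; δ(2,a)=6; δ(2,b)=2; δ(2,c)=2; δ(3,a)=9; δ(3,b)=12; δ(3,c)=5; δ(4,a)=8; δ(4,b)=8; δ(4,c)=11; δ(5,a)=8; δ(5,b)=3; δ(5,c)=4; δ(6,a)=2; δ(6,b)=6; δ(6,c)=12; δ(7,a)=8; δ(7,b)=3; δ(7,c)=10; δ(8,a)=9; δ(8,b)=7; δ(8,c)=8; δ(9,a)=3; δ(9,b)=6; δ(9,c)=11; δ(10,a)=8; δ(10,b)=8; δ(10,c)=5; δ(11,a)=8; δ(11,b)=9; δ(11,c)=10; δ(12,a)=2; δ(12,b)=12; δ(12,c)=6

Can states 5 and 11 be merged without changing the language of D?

Yes

States {1} cannot be reached from the start state, so discard them.
Initial partition by acceptance: {3,4,5,7,9,10,11} | {2,6,8,12}.
On input a, block {3,4,5,7,9,10,11} splits into {4,5,7,10,11} and {3,9}.
Refine {4,5,7,10,11} on symbol b: members go to different blocks, giving {5,7,11} and {4,10}.
Split {2,6,8,12} by δ(·,a) → {2,6,12} and {8}.
No further refinement is possible. Final partition (5 blocks): {5,7,11} | {2,6,12} | {3,9} | {4,10} | {8}.
5 and 11 lie in the same block of the stable partition, so they are equivalent — no string distinguishes them.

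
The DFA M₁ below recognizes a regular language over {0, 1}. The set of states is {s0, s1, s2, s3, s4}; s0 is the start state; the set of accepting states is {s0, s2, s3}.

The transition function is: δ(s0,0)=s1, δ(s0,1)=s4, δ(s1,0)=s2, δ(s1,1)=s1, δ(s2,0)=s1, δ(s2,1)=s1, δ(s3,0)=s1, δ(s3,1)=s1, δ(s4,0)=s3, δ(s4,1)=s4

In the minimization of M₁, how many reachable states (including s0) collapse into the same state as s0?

3

Every state is reachable, so we keep all 5.
Initial partition by acceptance: {s0,s2,s3} | {s1,s4}.
Stable partition: {s0,s2,s3} | {s1,s4} — 2 equivalence classes.
State s0 belongs to the block {s0,s2,s3}, which has 3 states.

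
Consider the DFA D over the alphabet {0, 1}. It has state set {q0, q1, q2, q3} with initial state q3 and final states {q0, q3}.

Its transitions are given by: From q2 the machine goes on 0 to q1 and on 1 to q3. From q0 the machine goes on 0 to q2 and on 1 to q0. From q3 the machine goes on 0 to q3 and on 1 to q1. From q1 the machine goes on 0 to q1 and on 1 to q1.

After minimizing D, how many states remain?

2

First remove the unreachable states {q0,q2}; 2 states remain.
P0 = {q3} | {q1}.
No further refinement is possible. Final partition (2 blocks): {q3} | {q1}.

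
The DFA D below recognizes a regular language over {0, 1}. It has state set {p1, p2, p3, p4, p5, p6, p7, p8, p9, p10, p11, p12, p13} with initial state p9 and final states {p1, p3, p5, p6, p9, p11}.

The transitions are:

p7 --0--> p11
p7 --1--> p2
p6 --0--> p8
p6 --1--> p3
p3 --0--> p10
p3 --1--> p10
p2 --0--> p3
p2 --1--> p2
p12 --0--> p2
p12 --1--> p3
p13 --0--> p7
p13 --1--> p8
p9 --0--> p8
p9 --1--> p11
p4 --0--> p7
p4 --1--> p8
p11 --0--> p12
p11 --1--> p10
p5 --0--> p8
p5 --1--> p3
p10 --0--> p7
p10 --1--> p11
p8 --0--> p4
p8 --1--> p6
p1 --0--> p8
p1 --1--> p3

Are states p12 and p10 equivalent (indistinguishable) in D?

Yes

First remove the unreachable states {p1,p5,p13}; 10 states remain.
P0 = {p3,p6,p9,p11} | {p2,p4,p7,p8,p10,p12}.
On input 1, block {p3,p6,p9,p11} splits into {p3,p11} and {p6,p9}.
On input 0, block {p2,p4,p7,p8,p10,p12} splits into {p4,p8,p10,p12} and {p2,p7}.
On input 0, block {p4,p8,p10,p12} splits into {p4,p10,p12} and {p8}.
Split {p4,p10,p12} by δ(·,1) → {p10,p12} and {p4}.
Stable partition: {p3,p11} | {p10,p12} | {p6,p9} | {p2,p7} | {p8} | {p4} — 6 equivalence classes.
p12 and p10 lie in the same block of the stable partition, so they are equivalent — no string distinguishes them.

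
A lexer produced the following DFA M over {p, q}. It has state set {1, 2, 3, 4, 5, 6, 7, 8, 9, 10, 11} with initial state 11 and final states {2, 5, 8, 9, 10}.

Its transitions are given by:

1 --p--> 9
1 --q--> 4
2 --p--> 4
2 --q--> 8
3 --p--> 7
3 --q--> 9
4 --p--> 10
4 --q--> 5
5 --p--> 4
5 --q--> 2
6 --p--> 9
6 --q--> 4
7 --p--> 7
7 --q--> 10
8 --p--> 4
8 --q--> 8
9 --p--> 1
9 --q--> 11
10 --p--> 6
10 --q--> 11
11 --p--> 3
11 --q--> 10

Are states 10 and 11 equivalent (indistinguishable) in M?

Initial partition by acceptance: {2,5,8,9,10} | {1,3,4,6,7,11}.
Split {2,5,8,9,10} by δ(·,q) → {2,5,8} and {9,10}.
Refine {1,3,4,6,7,11} on symbol p: members go to different blocks, giving {1,4,6} and {3,7,11}.
Split {1,4,6} by δ(·,q) → {1,6} and {4}.
Stable partition: {2,5,8} | {1,6} | {9,10} | {3,7,11} | {4} — 5 equivalence classes.
10 and 11 end up in different blocks, so they are distinguishable. For instance, the string 'ε' is accepted from only 10.

No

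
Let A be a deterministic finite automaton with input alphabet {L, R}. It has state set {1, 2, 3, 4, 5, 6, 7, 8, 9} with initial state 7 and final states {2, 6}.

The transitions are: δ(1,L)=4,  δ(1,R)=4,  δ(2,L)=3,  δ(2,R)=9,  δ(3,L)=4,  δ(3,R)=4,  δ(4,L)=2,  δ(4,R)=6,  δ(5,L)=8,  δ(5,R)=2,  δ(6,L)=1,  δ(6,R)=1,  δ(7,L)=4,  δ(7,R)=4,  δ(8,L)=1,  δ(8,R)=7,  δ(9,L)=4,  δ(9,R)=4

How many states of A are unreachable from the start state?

2

BFS from 7 reaches {1, 2, 3, 4, 6, 7, 9}; the 2 state(s) 5, 8 are never visited.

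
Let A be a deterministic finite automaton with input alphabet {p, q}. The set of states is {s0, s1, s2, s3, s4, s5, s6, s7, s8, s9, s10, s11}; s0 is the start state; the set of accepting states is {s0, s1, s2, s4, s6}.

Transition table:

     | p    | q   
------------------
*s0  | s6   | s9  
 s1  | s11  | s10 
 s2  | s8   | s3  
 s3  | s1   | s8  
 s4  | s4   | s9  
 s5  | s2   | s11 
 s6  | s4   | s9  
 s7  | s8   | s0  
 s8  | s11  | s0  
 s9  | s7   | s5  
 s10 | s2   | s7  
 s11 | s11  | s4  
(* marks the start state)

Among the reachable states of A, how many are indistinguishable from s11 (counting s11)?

Every state is reachable, so we keep all 12.
P0 = {s0,s1,s2,s4,s6} | {s3,s5,s7,s8,s9,s10,s11}.
Refine {s0,s1,s2,s4,s6} on symbol p: members go to different blocks, giving {s0,s4,s6} and {s1,s2}.
Refine {s3,s5,s7,s8,s9,s10,s11} on symbol p: members go to different blocks, giving {s7,s8,s9,s11} and {s3,s5,s10}.
Refine {s7,s8,s9,s11} on symbol q: members go to different blocks, giving {s7,s8,s11} and {s9}.
No further refinement is possible. Final partition (5 blocks): {s0,s4,s6} | {s7,s8,s11} | {s1,s2} | {s3,s5,s10} | {s9}.
State s11 belongs to the block {s7,s8,s11}, which has 3 states.

3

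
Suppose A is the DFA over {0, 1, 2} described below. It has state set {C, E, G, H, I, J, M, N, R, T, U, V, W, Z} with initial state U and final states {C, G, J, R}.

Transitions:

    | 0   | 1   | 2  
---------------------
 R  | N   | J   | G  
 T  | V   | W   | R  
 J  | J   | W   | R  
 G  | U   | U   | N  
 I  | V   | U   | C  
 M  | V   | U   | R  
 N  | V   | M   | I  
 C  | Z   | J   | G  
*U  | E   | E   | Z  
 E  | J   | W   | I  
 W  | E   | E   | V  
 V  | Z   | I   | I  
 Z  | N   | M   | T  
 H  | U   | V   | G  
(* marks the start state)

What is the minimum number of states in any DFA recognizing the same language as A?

7

Reachable states from the start: {C,E,G,I,J,M,N,R,T,U,V,W,Z}. Unreachable: {H} — drop them.
Initial partition by acceptance: {C,G,J,R} | {E,I,M,N,T,U,V,W,Z}.
On input 0, block {C,G,J,R} splits into {C,G,R} and {J}.
Refine {C,G,R} on symbol 1: members go to different blocks, giving {C,R} and {G}.
On input 0, block {E,I,M,N,T,U,V,W,Z} splits into {I,M,N,T,U,V,W,Z} and {E}.
On input 0, block {I,M,N,T,U,V,W,Z} splits into {I,M,N,T,V,Z} and {U,W}.
On input 1, block {I,M,N,T,V,Z} splits into {N,V,Z} and {I,M,T}.
No further refinement is possible. Final partition (7 blocks): {C,R} | {N,V,Z} | {J} | {G} | {E} | {U,W} | {I,M,T}.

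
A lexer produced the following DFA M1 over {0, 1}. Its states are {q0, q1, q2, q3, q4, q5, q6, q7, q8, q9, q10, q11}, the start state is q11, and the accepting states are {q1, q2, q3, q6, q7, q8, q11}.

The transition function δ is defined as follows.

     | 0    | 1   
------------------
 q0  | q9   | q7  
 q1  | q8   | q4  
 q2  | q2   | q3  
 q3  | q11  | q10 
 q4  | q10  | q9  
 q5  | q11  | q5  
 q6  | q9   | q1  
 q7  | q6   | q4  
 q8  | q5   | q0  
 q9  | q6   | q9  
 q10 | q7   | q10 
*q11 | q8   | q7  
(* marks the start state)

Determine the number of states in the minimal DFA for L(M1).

First remove the unreachable states {q2,q3}; 10 states remain.
Start with accepting vs non-accepting: {q1,q6,q7,q8,q11} | {q0,q4,q5,q9,q10}.
Split {q1,q6,q7,q8,q11} by δ(·,0) → {q1,q7,q11} and {q6,q8}.
Split {q1,q7,q11} by δ(·,1) → {q1,q7} and {q11}.
On input 0, block {q0,q4,q5,q9,q10} splits into {q0,q4} and {q5} and {q9} and {q10}.
Split {q0,q4} by δ(·,0) → {q0} and {q4}.
On input 0, block {q6,q8} splits into {q6} and {q8}.
On input 0, block {q1,q7} splits into {q1} and {q7}.
No further refinement is possible. Final partition (10 blocks): {q1} | {q0} | {q6} | {q11} | {q5} | {q9} | {q10} | {q4} | {q8} | {q7}.

10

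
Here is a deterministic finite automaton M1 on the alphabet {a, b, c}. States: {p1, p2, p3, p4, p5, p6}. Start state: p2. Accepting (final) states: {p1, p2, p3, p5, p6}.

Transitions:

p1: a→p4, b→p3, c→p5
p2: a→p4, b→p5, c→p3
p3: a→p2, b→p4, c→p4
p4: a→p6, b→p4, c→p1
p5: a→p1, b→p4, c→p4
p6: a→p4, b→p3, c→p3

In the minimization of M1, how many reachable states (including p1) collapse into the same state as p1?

P0 = {p1,p2,p3,p5,p6} | {p4}.
On input a, block {p1,p2,p3,p5,p6} splits into {p1,p2,p6} and {p3,p5}.
No further refinement is possible. Final partition (3 blocks): {p1,p2,p6} | {p4} | {p3,p5}.
The equivalence class containing p1 is {p1,p2,p6}, of size 3.

3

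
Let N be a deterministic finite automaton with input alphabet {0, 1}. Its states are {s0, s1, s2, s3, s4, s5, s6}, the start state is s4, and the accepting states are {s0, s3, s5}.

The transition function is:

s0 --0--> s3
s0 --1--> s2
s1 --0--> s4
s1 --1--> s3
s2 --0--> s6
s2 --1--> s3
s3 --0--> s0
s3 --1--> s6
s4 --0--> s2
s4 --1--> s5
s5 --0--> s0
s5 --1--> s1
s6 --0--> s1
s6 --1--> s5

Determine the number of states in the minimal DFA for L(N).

2

Initial partition by acceptance: {s0,s3,s5} | {s1,s2,s4,s6}.
The partition is now stable with 2 blocks: {s0,s3,s5} | {s1,s2,s4,s6}.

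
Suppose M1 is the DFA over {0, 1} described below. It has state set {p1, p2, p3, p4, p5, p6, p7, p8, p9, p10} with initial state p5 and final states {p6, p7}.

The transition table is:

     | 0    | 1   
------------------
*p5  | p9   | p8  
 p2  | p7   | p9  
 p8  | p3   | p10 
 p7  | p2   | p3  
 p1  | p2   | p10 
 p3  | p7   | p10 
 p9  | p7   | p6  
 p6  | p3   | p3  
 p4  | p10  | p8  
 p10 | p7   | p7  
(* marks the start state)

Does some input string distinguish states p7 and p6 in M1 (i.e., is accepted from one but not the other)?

No

States {p1,p4} cannot be reached from the start state, so discard them.
P0 = {p6,p7} | {p2,p3,p5,p8,p9,p10}.
Refine {p2,p3,p5,p8,p9,p10} on symbol 0: members go to different blocks, giving {p2,p3,p9,p10} and {p5,p8}.
On input 1, block {p2,p3,p9,p10} splits into {p2,p3} and {p9,p10}.
On input 0, block {p5,p8} splits into {p5} and {p8}.
Stable partition: {p6,p7} | {p2,p3} | {p5} | {p9,p10} | {p8} — 5 equivalence classes.
p7 and p6 lie in the same block of the stable partition, so they are equivalent — no string distinguishes them.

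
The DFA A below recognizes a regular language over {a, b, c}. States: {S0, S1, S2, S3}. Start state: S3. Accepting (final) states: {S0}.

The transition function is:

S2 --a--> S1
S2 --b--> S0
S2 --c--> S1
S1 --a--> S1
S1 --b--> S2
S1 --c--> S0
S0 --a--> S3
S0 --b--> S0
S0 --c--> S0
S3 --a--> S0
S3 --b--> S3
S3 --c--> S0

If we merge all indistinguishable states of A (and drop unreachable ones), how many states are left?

2

First remove the unreachable states {S1,S2}; 2 states remain.
Start with accepting vs non-accepting: {S0} | {S3}.
The partition is now stable with 2 blocks: {S0} | {S3}.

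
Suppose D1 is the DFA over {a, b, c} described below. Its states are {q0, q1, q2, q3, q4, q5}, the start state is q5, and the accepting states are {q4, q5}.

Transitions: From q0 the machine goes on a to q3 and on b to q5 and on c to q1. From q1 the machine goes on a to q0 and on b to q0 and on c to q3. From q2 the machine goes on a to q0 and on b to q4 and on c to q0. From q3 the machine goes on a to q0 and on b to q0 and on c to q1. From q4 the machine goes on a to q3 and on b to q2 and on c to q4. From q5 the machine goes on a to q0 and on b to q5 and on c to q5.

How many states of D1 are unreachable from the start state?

2

No path from q5 leads to q2, q4; the other 4 states are all reachable.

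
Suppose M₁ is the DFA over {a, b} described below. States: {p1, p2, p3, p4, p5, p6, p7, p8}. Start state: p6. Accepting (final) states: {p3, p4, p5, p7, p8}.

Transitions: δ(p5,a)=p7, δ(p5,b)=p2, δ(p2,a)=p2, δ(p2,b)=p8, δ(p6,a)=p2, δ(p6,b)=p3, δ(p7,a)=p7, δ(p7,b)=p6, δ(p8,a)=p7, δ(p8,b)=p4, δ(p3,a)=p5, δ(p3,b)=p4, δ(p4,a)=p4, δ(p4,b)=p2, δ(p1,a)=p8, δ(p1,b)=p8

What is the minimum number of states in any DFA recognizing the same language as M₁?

3

Reachable states from the start: {p2,p3,p4,p5,p6,p7,p8}. Unreachable: {p1} — drop them.
Initial partition by acceptance: {p3,p4,p5,p7,p8} | {p2,p6}.
Split {p3,p4,p5,p7,p8} by δ(·,b) → {p4,p5,p7} and {p3,p8}.
Stable partition: {p4,p5,p7} | {p2,p6} | {p3,p8} — 3 equivalence classes.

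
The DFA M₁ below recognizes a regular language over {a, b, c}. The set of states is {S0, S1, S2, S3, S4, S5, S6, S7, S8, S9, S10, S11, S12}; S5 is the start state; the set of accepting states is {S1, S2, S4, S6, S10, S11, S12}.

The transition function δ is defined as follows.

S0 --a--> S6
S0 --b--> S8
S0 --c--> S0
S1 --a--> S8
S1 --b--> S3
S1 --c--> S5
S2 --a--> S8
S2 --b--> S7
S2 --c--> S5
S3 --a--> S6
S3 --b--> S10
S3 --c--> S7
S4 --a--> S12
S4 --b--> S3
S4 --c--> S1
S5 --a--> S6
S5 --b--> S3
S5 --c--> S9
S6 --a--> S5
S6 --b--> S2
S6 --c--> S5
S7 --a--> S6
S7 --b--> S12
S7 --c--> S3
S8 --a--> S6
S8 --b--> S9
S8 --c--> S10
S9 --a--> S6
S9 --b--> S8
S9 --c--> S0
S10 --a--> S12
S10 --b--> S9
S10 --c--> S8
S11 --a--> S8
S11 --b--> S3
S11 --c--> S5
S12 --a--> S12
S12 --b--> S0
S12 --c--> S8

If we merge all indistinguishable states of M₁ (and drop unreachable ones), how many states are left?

Reachable states from the start: {S0,S2,S3,S5,S6,S7,S8,S9,S10,S12}. Unreachable: {S1,S4,S11} — drop them.
Initial partition by acceptance: {S2,S6,S10,S12} | {S0,S3,S5,S7,S8,S9}.
Refine {S2,S6,S10,S12} on symbol a: members go to different blocks, giving {S2,S6} and {S10,S12}.
Split {S2,S6} by δ(·,b) → {S2} and {S6}.
Split {S0,S3,S5,S7,S8,S9} by δ(·,b) → {S0,S5,S8,S9} and {S3,S7}.
Refine {S0,S5,S8,S9} on symbol b: members go to different blocks, giving {S0,S8,S9} and {S5}.
Split {S0,S8,S9} by δ(·,c) → {S0,S9} and {S8}.
The partition is now stable with 7 blocks: {S2} | {S0,S9} | {S10,S12} | {S6} | {S3,S7} | {S5} | {S8}.

7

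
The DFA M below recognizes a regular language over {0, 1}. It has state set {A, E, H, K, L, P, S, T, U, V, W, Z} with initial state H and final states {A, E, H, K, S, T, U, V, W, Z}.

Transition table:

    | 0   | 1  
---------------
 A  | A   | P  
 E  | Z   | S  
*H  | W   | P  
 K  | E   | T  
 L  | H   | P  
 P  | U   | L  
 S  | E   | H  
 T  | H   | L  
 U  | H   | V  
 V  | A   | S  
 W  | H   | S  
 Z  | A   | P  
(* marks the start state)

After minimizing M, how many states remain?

8

States {K,T} cannot be reached from the start state, so discard them.
P0 = {A,E,H,S,U,V,W,Z} | {L,P}.
On input 1, block {A,E,H,S,U,V,W,Z} splits into {E,S,U,V,W} and {A,H,Z}.
On input 0, block {E,S,U,V,W} splits into {E,U,V,W} and {S}.
Split {E,U,V,W} by δ(·,1) → {E,V,W} and {U}.
Split {L,P} by δ(·,0) → {P} and {L}.
Refine {A,H,Z} on symbol 0: members go to different blocks, giving {A,Z} and {H}.
On input 0, block {E,V,W} splits into {E,V} and {W}.
Stable partition: {E,V} | {P} | {A,Z} | {S} | {U} | {L} | {H} | {W} — 8 equivalence classes.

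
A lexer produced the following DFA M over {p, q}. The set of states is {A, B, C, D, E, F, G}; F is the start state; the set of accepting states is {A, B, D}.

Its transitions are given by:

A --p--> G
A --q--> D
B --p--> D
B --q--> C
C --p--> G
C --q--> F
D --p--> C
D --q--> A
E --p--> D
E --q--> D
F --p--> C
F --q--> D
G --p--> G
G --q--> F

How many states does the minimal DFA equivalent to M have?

Reachable states from the start: {A,C,D,F,G}. Unreachable: {B,E} — drop them.
Initial partition by acceptance: {A,D} | {C,F,G}.
On input q, block {C,F,G} splits into {C,G} and {F}.
Stable partition: {A,D} | {C,G} | {F} — 3 equivalence classes.

3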